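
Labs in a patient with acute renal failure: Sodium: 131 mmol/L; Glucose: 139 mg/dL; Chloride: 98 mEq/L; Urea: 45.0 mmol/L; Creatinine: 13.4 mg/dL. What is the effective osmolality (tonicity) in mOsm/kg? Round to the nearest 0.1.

269.7 mOsm/kg

Effective osmolality excludes urea (freely permeant across cell membranes):
2·Na + glucose/18
= 2·131 + 139/18
= 262 + 7.72
= 269.72 mOsm/kg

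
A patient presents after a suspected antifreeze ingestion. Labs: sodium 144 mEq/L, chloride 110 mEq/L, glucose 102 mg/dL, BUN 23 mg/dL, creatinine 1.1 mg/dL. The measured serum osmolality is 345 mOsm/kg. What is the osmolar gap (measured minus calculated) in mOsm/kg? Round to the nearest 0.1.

43.1 mOsm/kg

Calculated osmolality = 2·Na + glucose/18 + BUN/2.8
= 2·144 + 102/18 + 23/2.8
= 288 + 5.67 + 8.21
= 301.88 mOsm/kg ≈ 301.9 mOsm/kg
Osmolar gap = measured − calculated = 345 − 301.9 = 43.1 mOsm/kg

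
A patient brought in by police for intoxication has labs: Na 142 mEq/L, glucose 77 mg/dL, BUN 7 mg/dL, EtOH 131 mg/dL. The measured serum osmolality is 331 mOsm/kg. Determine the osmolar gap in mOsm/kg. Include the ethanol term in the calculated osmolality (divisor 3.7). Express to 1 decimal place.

Calculated osmolality = 2·Na + glucose/18 + BUN/2.8 + ethanol/3.7
= 2·142 + 77/18 + 7/2.8 + 131/3.7
= 284 + 4.28 + 2.50 + 35.41
= 326.19 mOsm/kg ≈ 326.2 mOsm/kg
Osmolar gap = measured − calculated = 331 − 326.2 = 4.8 mOsm/kg

4.8 mOsm/kg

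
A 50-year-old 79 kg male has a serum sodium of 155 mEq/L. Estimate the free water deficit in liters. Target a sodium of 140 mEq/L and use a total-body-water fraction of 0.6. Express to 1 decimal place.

5.1 L

TBW = 0.6 · 79 = 47.4 L
Free water deficit = TBW · (Na/140 − 1)
= 47.4 · (155/140 − 1)
= 47.4 · 0.1071
= 5.08 L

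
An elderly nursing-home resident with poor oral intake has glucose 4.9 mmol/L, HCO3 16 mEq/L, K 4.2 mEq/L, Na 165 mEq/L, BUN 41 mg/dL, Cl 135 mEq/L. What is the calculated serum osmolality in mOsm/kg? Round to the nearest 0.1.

349.5 mOsm/kg

Calculated osmolality = 2·Na + glucose + BUN/2.8
= 2·165 + 4.9 + 41/2.8
= 330 + 4.90 + 14.64
= 349.54 mOsm/kg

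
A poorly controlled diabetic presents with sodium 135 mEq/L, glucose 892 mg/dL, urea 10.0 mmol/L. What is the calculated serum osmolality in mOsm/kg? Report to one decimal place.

Calculated osmolality = 2·Na + glucose/18 + urea
= 2·135 + 892/18 + 10
= 270 + 49.56 + 10
= 329.56 mOsm/kg

329.6 mOsm/kg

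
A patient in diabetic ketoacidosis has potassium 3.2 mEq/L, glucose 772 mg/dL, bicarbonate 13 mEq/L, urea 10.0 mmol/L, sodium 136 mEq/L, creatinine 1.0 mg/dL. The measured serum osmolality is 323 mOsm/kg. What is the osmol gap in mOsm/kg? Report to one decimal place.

Calculated osmolality = 2·Na + glucose/18 + urea
= 2·136 + 772/18 + 10
= 272 + 42.89 + 10
= 324.89 mOsm/kg ≈ 324.9 mOsm/kg
Osmolar gap = measured − calculated = 323 − 324.9 = -1.9 mOsm/kg

-1.9 mOsm/kg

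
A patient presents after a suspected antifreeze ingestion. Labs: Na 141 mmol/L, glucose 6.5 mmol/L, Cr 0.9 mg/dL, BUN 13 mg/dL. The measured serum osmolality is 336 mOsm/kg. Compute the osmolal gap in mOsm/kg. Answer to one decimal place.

42.9 mOsm/kg

Calculated osmolality = 2·Na + glucose + BUN/2.8
= 2·141 + 6.5 + 13/2.8
= 282 + 6.50 + 4.64
= 293.14 mOsm/kg ≈ 293.1 mOsm/kg
Osmolar gap = measured − calculated = 336 − 293.1 = 42.9 mOsm/kg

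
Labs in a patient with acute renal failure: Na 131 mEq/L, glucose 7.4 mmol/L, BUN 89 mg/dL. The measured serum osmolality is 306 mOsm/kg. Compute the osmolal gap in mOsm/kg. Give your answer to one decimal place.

4.8 mOsm/kg

Calculated osmolality = 2·Na + glucose + BUN/2.8
= 2·131 + 7.4 + 89/2.8
= 262 + 7.40 + 31.79
= 301.19 mOsm/kg ≈ 301.2 mOsm/kg
Osmolar gap = measured − calculated = 306 − 301.2 = 4.8 mOsm/kg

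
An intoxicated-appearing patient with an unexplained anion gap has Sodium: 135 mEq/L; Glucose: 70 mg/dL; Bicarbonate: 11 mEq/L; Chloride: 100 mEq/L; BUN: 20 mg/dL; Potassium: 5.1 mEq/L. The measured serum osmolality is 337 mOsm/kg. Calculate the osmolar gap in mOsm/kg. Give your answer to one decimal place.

Calculated osmolality = 2·Na + glucose/18 + BUN/2.8
= 2·135 + 70/18 + 20/2.8
= 270 + 3.89 + 7.14
= 281.03 mOsm/kg ≈ 281.0 mOsm/kg
Osmolar gap = measured − calculated = 337 − 281.0 = 56.0 mOsm/kg

56.0 mOsm/kg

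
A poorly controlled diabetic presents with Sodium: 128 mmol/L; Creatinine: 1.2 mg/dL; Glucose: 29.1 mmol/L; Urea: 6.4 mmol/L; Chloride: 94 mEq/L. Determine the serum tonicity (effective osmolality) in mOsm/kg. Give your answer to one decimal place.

Effective osmolality excludes urea (freely permeant across cell membranes):
2·Na + glucose
= 2·128 + 29.1
= 256 + 29.1
= 285.1 mOsm/kg

285.1 mOsm/kg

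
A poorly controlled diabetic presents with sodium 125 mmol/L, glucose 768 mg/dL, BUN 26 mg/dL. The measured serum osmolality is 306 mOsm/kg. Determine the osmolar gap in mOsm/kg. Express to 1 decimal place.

4.0 mOsm/kg

Calculated osmolality = 2·Na + glucose/18 + BUN/2.8
= 2·125 + 768/18 + 26/2.8
= 250 + 42.67 + 9.29
= 301.96 mOsm/kg ≈ 302.0 mOsm/kg
Osmolar gap = measured − calculated = 306 − 302.0 = 4.0 mOsm/kg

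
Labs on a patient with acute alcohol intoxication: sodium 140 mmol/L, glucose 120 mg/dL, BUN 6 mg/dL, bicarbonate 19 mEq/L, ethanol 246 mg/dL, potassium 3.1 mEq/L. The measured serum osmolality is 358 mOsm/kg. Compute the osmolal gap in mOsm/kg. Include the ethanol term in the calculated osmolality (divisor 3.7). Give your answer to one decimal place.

2.7 mOsm/kg

Calculated osmolality = 2·Na + glucose/18 + BUN/2.8 + ethanol/3.7
= 2·140 + 120/18 + 6/2.8 + 246/3.7
= 280 + 6.67 + 2.14 + 66.49
= 355.3 mOsm/kg ≈ 355.3 mOsm/kg
Osmolar gap = measured − calculated = 358 − 355.3 = 2.7 mOsm/kg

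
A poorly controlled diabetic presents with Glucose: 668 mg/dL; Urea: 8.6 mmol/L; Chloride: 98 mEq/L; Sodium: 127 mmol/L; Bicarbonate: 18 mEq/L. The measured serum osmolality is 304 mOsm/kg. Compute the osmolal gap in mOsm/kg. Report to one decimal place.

Calculated osmolality = 2·Na + glucose/18 + urea
= 2·127 + 668/18 + 8.6
= 254 + 37.11 + 8.60
= 299.71 mOsm/kg ≈ 299.7 mOsm/kg
Osmolar gap = measured − calculated = 304 − 299.7 = 4.3 mOsm/kg

4.3 mOsm/kg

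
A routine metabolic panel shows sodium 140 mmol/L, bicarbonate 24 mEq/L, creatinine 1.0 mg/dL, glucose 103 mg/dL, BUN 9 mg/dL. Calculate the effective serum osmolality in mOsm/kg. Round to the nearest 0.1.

285.7 mOsm/kg

Effective osmolality excludes urea (freely permeant across cell membranes):
2·Na + glucose/18
= 2·140 + 103/18
= 280 + 5.72
= 285.72 mOsm/kg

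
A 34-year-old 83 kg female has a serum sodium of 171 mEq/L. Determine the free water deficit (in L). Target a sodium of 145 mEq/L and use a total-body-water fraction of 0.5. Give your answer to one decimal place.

7.4 L

TBW = 0.5 · 83 = 41.5 L
Free water deficit = TBW · (Na/145 − 1)
= 41.5 · (171/145 − 1)
= 41.5 · 0.1793
= 7.44 L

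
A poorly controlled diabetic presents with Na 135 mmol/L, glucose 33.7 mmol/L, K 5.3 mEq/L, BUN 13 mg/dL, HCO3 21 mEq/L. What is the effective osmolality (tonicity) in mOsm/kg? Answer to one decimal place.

303.7 mOsm/kg

Effective osmolality excludes urea (freely permeant across cell membranes):
2·Na + glucose
= 2·135 + 33.7
= 270 + 33.7
= 303.7 mOsm/kg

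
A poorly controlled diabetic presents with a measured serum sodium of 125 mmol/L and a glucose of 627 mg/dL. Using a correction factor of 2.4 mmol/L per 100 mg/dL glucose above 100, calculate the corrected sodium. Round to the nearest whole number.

Corrected Na = measured Na + 2.4 · (glucose − 100)/100
= 125 + 2.4 · (627 − 100)/100
= 125 + 12.6
= 137.6 mmol/L

138 mmol/L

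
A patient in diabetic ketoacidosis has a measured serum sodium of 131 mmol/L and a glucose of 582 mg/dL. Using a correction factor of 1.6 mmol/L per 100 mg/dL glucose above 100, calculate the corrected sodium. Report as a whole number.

Corrected Na = measured Na + 1.6 · (glucose − 100)/100
= 131 + 1.6 · (582 − 100)/100
= 131 + 7.7
= 138.7 mmol/L

139 mmol/L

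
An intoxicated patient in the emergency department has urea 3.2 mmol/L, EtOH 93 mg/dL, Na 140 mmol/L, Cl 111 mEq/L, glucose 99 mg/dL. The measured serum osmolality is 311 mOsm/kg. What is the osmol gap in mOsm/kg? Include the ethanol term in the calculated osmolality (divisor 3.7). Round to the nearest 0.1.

Calculated osmolality = 2·Na + glucose/18 + urea + ethanol/3.7
= 2·140 + 99/18 + 3.2 + 93/3.7
= 280 + 5.50 + 3.20 + 25.14
= 313.84 mOsm/kg ≈ 313.8 mOsm/kg
Osmolar gap = measured − calculated = 311 − 313.8 = -2.8 mOsm/kg

-2.8 mOsm/kg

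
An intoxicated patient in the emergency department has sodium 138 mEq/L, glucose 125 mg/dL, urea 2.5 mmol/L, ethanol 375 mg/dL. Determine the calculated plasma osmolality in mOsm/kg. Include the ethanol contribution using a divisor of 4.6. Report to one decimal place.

367.0 mOsm/kg

Calculated osmolality = 2·Na + glucose/18 + urea + ethanol/4.6
= 2·138 + 125/18 + 2.5 + 375/4.6
= 276 + 6.94 + 2.50 + 81.52
= 366.96 mOsm/kg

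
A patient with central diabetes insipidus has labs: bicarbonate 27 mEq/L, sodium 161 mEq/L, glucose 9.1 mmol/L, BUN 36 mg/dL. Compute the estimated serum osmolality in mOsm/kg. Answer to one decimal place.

344.0 mOsm/kg

Calculated osmolality = 2·Na + glucose + BUN/2.8
= 2·161 + 9.1 + 36/2.8
= 322 + 9.10 + 12.86
= 343.96 mOsm/kg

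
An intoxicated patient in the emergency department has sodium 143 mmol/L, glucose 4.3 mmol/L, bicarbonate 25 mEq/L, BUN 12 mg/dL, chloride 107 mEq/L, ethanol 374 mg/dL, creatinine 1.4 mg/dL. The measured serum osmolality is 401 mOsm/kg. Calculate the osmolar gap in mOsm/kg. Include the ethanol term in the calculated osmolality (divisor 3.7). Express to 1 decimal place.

Calculated osmolality = 2·Na + glucose + BUN/2.8 + ethanol/3.7
= 2·143 + 4.3 + 12/2.8 + 374/3.7
= 286 + 4.30 + 4.29 + 101.08
= 395.67 mOsm/kg ≈ 395.7 mOsm/kg
Osmolar gap = measured − calculated = 401 − 395.7 = 5.3 mOsm/kg

5.3 mOsm/kg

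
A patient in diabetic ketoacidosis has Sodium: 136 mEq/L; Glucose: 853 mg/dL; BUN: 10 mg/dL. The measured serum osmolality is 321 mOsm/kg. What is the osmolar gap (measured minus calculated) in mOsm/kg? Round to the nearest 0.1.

Calculated osmolality = 2·Na + glucose/18 + BUN/2.8
= 2·136 + 853/18 + 10/2.8
= 272 + 47.39 + 3.57
= 322.96 mOsm/kg ≈ 323.0 mOsm/kg
Osmolar gap = measured − calculated = 321 − 323.0 = -2.0 mOsm/kg

-2.0 mOsm/kg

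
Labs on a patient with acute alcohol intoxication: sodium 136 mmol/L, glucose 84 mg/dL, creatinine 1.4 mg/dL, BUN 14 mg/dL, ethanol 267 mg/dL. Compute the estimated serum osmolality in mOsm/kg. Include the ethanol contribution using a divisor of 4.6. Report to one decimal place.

Calculated osmolality = 2·Na + glucose/18 + BUN/2.8 + ethanol/4.6
= 2·136 + 84/18 + 14/2.8 + 267/4.6
= 272 + 4.67 + 5 + 58.04
= 339.71 mOsm/kg

339.7 mOsm/kg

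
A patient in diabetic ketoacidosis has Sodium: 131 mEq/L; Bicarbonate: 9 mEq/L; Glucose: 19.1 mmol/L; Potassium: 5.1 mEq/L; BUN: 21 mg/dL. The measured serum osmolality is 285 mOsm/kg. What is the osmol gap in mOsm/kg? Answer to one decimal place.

Calculated osmolality = 2·Na + glucose + BUN/2.8
= 2·131 + 19.1 + 21/2.8
= 262 + 19.10 + 7.50
= 288.6 mOsm/kg ≈ 288.6 mOsm/kg
Osmolar gap = measured − calculated = 285 − 288.6 = -3.6 mOsm/kg

-3.6 mOsm/kg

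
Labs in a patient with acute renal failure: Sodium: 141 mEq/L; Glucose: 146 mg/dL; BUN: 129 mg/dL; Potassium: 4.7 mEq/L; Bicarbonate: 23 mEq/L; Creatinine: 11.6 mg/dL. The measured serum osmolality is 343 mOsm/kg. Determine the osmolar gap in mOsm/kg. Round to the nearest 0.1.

6.8 mOsm/kg

Calculated osmolality = 2·Na + glucose/18 + BUN/2.8
= 2·141 + 146/18 + 129/2.8
= 282 + 8.11 + 46.07
= 336.18 mOsm/kg ≈ 336.2 mOsm/kg
Osmolar gap = measured − calculated = 343 − 336.2 = 6.8 mOsm/kg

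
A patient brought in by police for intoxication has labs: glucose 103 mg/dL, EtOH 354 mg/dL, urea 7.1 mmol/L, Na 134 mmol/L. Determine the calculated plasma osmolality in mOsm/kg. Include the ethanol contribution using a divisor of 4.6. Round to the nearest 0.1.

Calculated osmolality = 2·Na + glucose/18 + urea + ethanol/4.6
= 2·134 + 103/18 + 7.1 + 354/4.6
= 268 + 5.72 + 7.10 + 76.96
= 357.78 mOsm/kg

357.8 mOsm/kg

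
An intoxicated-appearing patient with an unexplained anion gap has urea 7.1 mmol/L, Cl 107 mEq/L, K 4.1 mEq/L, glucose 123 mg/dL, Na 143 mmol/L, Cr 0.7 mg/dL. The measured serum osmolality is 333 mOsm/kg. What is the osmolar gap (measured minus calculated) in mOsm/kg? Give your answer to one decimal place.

Calculated osmolality = 2·Na + glucose/18 + urea
= 2·143 + 123/18 + 7.1
= 286 + 6.83 + 7.10
= 299.93 mOsm/kg ≈ 299.9 mOsm/kg
Osmolar gap = measured − calculated = 333 − 299.9 = 33.1 mOsm/kg

33.1 mOsm/kg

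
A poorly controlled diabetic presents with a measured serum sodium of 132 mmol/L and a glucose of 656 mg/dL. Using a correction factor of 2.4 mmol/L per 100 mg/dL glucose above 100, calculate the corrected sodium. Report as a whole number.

Corrected Na = measured Na + 2.4 · (glucose − 100)/100
= 132 + 2.4 · (656 − 100)/100
= 132 + 13.3
= 145.3 mmol/L

145 mmol/L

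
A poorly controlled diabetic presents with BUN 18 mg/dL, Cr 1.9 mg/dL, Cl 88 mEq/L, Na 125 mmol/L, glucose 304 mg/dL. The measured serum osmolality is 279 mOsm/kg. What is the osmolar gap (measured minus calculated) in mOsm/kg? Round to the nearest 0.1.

Calculated osmolality = 2·Na + glucose/18 + BUN/2.8
= 2·125 + 304/18 + 18/2.8
= 250 + 16.89 + 6.43
= 273.32 mOsm/kg ≈ 273.3 mOsm/kg
Osmolar gap = measured − calculated = 279 − 273.3 = 5.7 mOsm/kg

5.7 mOsm/kg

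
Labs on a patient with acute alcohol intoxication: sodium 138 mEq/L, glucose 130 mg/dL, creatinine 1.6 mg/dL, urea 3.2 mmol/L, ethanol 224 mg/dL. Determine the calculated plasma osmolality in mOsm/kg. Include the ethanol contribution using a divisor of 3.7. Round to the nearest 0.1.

347.0 mOsm/kg

Calculated osmolality = 2·Na + glucose/18 + urea + ethanol/3.7
= 2·138 + 130/18 + 3.2 + 224/3.7
= 276 + 7.22 + 3.20 + 60.54
= 346.96 mOsm/kg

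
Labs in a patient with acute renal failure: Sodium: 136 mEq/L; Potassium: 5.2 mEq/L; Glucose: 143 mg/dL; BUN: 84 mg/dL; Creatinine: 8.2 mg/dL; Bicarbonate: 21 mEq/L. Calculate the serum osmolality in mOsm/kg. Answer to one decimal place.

Calculated osmolality = 2·Na + glucose/18 + BUN/2.8
= 2·136 + 143/18 + 84/2.8
= 272 + 7.94 + 30
= 309.94 mOsm/kg

309.9 mOsm/kg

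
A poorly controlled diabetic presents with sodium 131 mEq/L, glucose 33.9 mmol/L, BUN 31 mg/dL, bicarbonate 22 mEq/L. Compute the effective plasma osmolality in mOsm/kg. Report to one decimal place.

Effective osmolality excludes urea (freely permeant across cell membranes):
2·Na + glucose
= 2·131 + 33.9
= 262 + 33.9
= 295.9 mOsm/kg

295.9 mOsm/kg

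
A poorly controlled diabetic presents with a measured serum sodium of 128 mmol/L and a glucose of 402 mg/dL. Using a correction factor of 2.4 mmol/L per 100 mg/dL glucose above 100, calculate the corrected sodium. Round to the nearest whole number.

135 mmol/L

Corrected Na = measured Na + 2.4 · (glucose − 100)/100
= 128 + 2.4 · (402 − 100)/100
= 128 + 7.2
= 135.2 mmol/L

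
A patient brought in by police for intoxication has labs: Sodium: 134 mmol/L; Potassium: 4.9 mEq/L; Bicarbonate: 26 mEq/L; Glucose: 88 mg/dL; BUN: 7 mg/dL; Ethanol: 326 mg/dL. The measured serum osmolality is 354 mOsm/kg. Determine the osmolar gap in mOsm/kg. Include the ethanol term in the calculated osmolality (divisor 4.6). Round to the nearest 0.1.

7.7 mOsm/kg

Calculated osmolality = 2·Na + glucose/18 + BUN/2.8 + ethanol/4.6
= 2·134 + 88/18 + 7/2.8 + 326/4.6
= 268 + 4.89 + 2.50 + 70.87
= 346.26 mOsm/kg ≈ 346.3 mOsm/kg
Osmolar gap = measured − calculated = 354 − 346.3 = 7.7 mOsm/kg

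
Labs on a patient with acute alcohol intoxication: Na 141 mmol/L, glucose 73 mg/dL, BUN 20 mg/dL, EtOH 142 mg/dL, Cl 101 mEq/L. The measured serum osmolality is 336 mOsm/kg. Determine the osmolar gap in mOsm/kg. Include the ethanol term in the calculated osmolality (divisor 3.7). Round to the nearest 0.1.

4.4 mOsm/kg

Calculated osmolality = 2·Na + glucose/18 + BUN/2.8 + ethanol/3.7
= 2·141 + 73/18 + 20/2.8 + 142/3.7
= 282 + 4.06 + 7.14 + 38.38
= 331.58 mOsm/kg ≈ 331.6 mOsm/kg
Osmolar gap = measured − calculated = 336 − 331.6 = 4.4 mOsm/kg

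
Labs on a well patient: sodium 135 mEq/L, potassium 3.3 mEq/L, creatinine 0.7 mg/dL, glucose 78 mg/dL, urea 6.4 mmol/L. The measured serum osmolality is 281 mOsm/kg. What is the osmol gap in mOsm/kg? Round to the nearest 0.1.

0.3 mOsm/kg

Calculated osmolality = 2·Na + glucose/18 + urea
= 2·135 + 78/18 + 6.4
= 270 + 4.33 + 6.40
= 280.73 mOsm/kg ≈ 280.7 mOsm/kg
Osmolar gap = measured − calculated = 281 − 280.7 = 0.3 mOsm/kg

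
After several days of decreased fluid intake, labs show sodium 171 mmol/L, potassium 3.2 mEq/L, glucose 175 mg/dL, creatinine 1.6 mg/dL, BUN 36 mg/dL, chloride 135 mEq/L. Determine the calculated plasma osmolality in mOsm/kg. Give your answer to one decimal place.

364.6 mOsm/kg

Calculated osmolality = 2·Na + glucose/18 + BUN/2.8
= 2·171 + 175/18 + 36/2.8
= 342 + 9.72 + 12.86
= 364.58 mOsm/kg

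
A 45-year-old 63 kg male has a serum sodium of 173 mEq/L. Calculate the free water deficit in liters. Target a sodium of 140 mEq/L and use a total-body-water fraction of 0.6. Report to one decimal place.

TBW = 0.6 · 63 = 37.8 L
Free water deficit = TBW · (Na/140 − 1)
= 37.8 · (173/140 − 1)
= 37.8 · 0.2357
= 8.91 L

8.9 L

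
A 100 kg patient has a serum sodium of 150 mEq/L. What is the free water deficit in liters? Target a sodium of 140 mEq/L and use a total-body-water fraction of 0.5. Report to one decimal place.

TBW = 0.5 · 100 = 50 L
Free water deficit = TBW · (Na/140 − 1)
= 50 · (150/140 − 1)
= 50 · 0.0714
= 3.57 L

3.6 L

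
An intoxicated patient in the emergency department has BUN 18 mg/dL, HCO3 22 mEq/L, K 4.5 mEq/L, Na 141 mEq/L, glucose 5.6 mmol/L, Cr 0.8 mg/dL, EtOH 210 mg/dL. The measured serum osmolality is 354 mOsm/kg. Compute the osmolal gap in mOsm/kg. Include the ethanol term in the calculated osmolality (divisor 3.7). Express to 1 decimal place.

3.2 mOsm/kg

Calculated osmolality = 2·Na + glucose + BUN/2.8 + ethanol/3.7
= 2·141 + 5.6 + 18/2.8 + 210/3.7
= 282 + 5.60 + 6.43 + 56.76
= 350.79 mOsm/kg ≈ 350.8 mOsm/kg
Osmolar gap = measured − calculated = 354 − 350.8 = 3.2 mOsm/kg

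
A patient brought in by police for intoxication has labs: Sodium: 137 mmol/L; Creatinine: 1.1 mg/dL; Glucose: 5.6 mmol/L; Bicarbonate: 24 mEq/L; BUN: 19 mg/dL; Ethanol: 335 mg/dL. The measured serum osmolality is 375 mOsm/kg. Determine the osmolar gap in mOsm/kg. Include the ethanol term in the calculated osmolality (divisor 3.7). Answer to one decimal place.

-1.9 mOsm/kg

Calculated osmolality = 2·Na + glucose + BUN/2.8 + ethanol/3.7
= 2·137 + 5.6 + 19/2.8 + 335/3.7
= 274 + 5.60 + 6.79 + 90.54
= 376.93 mOsm/kg ≈ 376.9 mOsm/kg
Osmolar gap = measured − calculated = 375 − 376.9 = -1.9 mOsm/kg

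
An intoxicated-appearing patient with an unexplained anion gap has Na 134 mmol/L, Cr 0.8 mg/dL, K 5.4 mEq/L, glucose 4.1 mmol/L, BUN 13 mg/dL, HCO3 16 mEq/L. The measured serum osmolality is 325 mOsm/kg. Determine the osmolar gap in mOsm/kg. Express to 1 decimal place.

Calculated osmolality = 2·Na + glucose + BUN/2.8
= 2·134 + 4.1 + 13/2.8
= 268 + 4.10 + 4.64
= 276.74 mOsm/kg ≈ 276.7 mOsm/kg
Osmolar gap = measured − calculated = 325 − 276.7 = 48.3 mOsm/kg

48.3 mOsm/kg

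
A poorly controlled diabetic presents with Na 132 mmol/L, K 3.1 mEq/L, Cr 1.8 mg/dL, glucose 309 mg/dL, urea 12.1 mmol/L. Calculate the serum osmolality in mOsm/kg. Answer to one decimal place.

Calculated osmolality = 2·Na + glucose/18 + urea
= 2·132 + 309/18 + 12.1
= 264 + 17.17 + 12.10
= 293.27 mOsm/kg

293.3 mOsm/kg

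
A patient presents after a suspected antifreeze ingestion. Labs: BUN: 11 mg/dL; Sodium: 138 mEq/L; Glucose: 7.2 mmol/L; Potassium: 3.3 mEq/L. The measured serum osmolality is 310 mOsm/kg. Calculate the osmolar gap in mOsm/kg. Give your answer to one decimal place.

Calculated osmolality = 2·Na + glucose + BUN/2.8
= 2·138 + 7.2 + 11/2.8
= 276 + 7.20 + 3.93
= 287.13 mOsm/kg ≈ 287.1 mOsm/kg
Osmolar gap = measured − calculated = 310 − 287.1 = 22.9 mOsm/kg

22.9 mOsm/kg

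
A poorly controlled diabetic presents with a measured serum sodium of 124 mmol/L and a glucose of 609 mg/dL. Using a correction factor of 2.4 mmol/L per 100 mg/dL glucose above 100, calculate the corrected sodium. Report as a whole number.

136 mmol/L

Corrected Na = measured Na + 2.4 · (glucose − 100)/100
= 124 + 2.4 · (609 − 100)/100
= 124 + 12.2
= 136.2 mmol/L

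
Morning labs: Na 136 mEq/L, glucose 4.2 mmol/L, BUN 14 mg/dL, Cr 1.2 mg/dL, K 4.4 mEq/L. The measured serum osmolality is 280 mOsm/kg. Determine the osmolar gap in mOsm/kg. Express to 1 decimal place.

-1.2 mOsm/kg

Calculated osmolality = 2·Na + glucose + BUN/2.8
= 2·136 + 4.2 + 14/2.8
= 272 + 4.20 + 5
= 281.2 mOsm/kg ≈ 281.2 mOsm/kg
Osmolar gap = measured − calculated = 280 − 281.2 = -1.2 mOsm/kg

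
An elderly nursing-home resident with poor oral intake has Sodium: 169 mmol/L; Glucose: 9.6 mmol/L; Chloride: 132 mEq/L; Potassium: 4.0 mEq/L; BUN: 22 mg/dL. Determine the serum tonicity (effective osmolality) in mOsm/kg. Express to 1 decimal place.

347.6 mOsm/kg

Effective osmolality excludes urea (freely permeant across cell membranes):
2·Na + glucose
= 2·169 + 9.6
= 338 + 9.6
= 347.6 mOsm/kg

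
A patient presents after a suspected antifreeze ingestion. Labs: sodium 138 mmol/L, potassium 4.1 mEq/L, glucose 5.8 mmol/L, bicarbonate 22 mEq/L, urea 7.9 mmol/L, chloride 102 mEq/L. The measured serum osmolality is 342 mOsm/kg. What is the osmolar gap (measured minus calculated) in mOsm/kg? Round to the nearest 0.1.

Calculated osmolality = 2·Na + glucose + urea
= 2·138 + 5.8 + 7.9
= 276 + 5.80 + 7.90
= 289.7 mOsm/kg ≈ 289.7 mOsm/kg
Osmolar gap = measured − calculated = 342 − 289.7 = 52.3 mOsm/kg

52.3 mOsm/kg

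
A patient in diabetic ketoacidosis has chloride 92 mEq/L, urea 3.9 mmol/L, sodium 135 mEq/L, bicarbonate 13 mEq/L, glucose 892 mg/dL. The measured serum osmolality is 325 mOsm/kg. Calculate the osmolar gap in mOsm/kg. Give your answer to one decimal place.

1.5 mOsm/kg

Calculated osmolality = 2·Na + glucose/18 + urea
= 2·135 + 892/18 + 3.9
= 270 + 49.56 + 3.90
= 323.46 mOsm/kg ≈ 323.5 mOsm/kg
Osmolar gap = measured − calculated = 325 − 323.5 = 1.5 mOsm/kg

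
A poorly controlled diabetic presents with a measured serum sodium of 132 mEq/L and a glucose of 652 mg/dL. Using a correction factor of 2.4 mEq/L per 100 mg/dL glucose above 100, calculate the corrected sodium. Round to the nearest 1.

145 mEq/L

Corrected Na = measured Na + 2.4 · (glucose − 100)/100
= 132 + 2.4 · (652 − 100)/100
= 132 + 13.2
= 145.2 mEq/L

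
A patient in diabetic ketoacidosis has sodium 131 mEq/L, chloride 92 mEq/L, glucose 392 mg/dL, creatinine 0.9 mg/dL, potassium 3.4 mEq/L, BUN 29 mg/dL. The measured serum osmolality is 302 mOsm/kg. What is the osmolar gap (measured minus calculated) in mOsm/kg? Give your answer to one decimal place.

Calculated osmolality = 2·Na + glucose/18 + BUN/2.8
= 2·131 + 392/18 + 29/2.8
= 262 + 21.78 + 10.36
= 294.14 mOsm/kg ≈ 294.1 mOsm/kg
Osmolar gap = measured − calculated = 302 − 294.1 = 7.9 mOsm/kg

7.9 mOsm/kg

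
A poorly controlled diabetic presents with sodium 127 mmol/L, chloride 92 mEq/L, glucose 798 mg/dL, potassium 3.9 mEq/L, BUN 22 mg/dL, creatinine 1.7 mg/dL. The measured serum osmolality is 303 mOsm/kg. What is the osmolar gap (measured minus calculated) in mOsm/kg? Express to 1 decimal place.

-3.2 mOsm/kg

Calculated osmolality = 2·Na + glucose/18 + BUN/2.8
= 2·127 + 798/18 + 22/2.8
= 254 + 44.33 + 7.86
= 306.19 mOsm/kg ≈ 306.2 mOsm/kg
Osmolar gap = measured − calculated = 303 − 306.2 = -3.2 mOsm/kg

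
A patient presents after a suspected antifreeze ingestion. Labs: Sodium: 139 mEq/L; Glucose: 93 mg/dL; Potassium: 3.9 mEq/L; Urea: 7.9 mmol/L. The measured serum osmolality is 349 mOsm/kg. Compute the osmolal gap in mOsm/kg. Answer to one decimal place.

Calculated osmolality = 2·Na + glucose/18 + urea
= 2·139 + 93/18 + 7.9
= 278 + 5.17 + 7.90
= 291.07 mOsm/kg ≈ 291.1 mOsm/kg
Osmolar gap = measured − calculated = 349 − 291.1 = 57.9 mOsm/kg

57.9 mOsm/kg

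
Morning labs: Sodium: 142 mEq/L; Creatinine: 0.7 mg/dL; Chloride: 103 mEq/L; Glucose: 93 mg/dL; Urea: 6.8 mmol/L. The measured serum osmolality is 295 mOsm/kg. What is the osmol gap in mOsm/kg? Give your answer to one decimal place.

Calculated osmolality = 2·Na + glucose/18 + urea
= 2·142 + 93/18 + 6.8
= 284 + 5.17 + 6.80
= 295.97 mOsm/kg ≈ 296.0 mOsm/kg
Osmolar gap = measured − calculated = 295 − 296.0 = -1.0 mOsm/kg

-1.0 mOsm/kg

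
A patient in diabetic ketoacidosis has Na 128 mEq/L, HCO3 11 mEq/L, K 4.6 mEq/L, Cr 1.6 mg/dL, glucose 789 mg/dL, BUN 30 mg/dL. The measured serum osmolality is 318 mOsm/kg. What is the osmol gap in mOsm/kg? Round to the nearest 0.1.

Calculated osmolality = 2·Na + glucose/18 + BUN/2.8
= 2·128 + 789/18 + 30/2.8
= 256 + 43.83 + 10.71
= 310.54 mOsm/kg ≈ 310.5 mOsm/kg
Osmolar gap = measured − calculated = 318 − 310.5 = 7.5 mOsm/kg

7.5 mOsm/kg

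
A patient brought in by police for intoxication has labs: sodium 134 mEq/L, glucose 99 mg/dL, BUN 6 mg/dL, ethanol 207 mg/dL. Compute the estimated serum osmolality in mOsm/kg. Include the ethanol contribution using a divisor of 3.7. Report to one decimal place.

Calculated osmolality = 2·Na + glucose/18 + BUN/2.8 + ethanol/3.7
= 2·134 + 99/18 + 6/2.8 + 207/3.7
= 268 + 5.50 + 2.14 + 55.95
= 331.59 mOsm/kg

331.6 mOsm/kg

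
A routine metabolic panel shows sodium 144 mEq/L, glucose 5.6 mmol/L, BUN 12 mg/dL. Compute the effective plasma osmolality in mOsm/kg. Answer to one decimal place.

293.6 mOsm/kg

Effective osmolality excludes urea (freely permeant across cell membranes):
2·Na + glucose
= 2·144 + 5.6
= 288 + 5.6
= 293.6 mOsm/kg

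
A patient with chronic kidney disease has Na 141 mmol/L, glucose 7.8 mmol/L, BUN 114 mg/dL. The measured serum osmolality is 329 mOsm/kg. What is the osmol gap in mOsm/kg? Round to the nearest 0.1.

Calculated osmolality = 2·Na + glucose + BUN/2.8
= 2·141 + 7.8 + 114/2.8
= 282 + 7.80 + 40.71
= 330.51 mOsm/kg ≈ 330.5 mOsm/kg
Osmolar gap = measured − calculated = 329 − 330.5 = -1.5 mOsm/kg

-1.5 mOsm/kg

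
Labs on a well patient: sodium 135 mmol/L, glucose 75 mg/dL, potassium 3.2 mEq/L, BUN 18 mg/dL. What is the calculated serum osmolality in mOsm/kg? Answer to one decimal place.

280.6 mOsm/kg

Calculated osmolality = 2·Na + glucose/18 + BUN/2.8
= 2·135 + 75/18 + 18/2.8
= 270 + 4.17 + 6.43
= 280.6 mOsm/kg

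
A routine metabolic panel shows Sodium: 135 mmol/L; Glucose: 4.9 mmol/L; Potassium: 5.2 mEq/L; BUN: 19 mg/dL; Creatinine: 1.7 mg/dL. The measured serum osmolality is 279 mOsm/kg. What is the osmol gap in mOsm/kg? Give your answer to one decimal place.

Calculated osmolality = 2·Na + glucose + BUN/2.8
= 2·135 + 4.9 + 19/2.8
= 270 + 4.90 + 6.79
= 281.69 mOsm/kg ≈ 281.7 mOsm/kg
Osmolar gap = measured − calculated = 279 − 281.7 = -2.7 mOsm/kg

-2.7 mOsm/kg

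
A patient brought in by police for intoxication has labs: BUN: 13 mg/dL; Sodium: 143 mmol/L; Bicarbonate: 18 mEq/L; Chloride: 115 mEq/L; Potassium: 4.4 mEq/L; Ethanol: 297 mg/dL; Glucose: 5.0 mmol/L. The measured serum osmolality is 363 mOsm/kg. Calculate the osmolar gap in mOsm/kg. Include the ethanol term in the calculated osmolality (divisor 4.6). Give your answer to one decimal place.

Calculated osmolality = 2·Na + glucose + BUN/2.8 + ethanol/4.6
= 2·143 + 5 + 13/2.8 + 297/4.6
= 286 + 5 + 4.64 + 64.57
= 360.21 mOsm/kg ≈ 360.2 mOsm/kg
Osmolar gap = measured − calculated = 363 − 360.2 = 2.8 mOsm/kg

2.8 mOsm/kg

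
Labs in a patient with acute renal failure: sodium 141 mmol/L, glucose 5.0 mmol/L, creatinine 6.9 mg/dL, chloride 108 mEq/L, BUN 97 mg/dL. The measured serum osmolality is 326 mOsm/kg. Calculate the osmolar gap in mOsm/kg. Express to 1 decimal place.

Calculated osmolality = 2·Na + glucose + BUN/2.8
= 2·141 + 5 + 97/2.8
= 282 + 5 + 34.64
= 321.64 mOsm/kg ≈ 321.6 mOsm/kg
Osmolar gap = measured − calculated = 326 − 321.6 = 4.4 mOsm/kg

4.4 mOsm/kg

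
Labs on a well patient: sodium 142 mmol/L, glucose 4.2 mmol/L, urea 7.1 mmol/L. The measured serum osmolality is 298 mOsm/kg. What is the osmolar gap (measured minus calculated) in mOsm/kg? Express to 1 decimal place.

Calculated osmolality = 2·Na + glucose + urea
= 2·142 + 4.2 + 7.1
= 284 + 4.20 + 7.10
= 295.3 mOsm/kg ≈ 295.3 mOsm/kg
Osmolar gap = measured − calculated = 298 − 295.3 = 2.7 mOsm/kg

2.7 mOsm/kg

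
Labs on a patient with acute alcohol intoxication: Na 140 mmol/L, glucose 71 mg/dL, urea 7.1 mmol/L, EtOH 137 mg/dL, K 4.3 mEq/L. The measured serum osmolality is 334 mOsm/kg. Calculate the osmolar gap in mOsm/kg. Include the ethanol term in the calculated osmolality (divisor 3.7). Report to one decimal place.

Calculated osmolality = 2·Na + glucose/18 + urea + ethanol/3.7
= 2·140 + 71/18 + 7.1 + 137/3.7
= 280 + 3.94 + 7.10 + 37.03
= 328.07 mOsm/kg ≈ 328.1 mOsm/kg
Osmolar gap = measured − calculated = 334 − 328.1 = 5.9 mOsm/kg

5.9 mOsm/kg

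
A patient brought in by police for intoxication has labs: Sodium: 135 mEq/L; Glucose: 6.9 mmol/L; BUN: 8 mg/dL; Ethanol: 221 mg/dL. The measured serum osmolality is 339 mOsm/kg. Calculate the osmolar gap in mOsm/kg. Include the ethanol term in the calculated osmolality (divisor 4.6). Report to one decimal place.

11.2 mOsm/kg

Calculated osmolality = 2·Na + glucose + BUN/2.8 + ethanol/4.6
= 2·135 + 6.9 + 8/2.8 + 221/4.6
= 270 + 6.90 + 2.86 + 48.04
= 327.8 mOsm/kg ≈ 327.8 mOsm/kg
Osmolar gap = measured − calculated = 339 − 327.8 = 11.2 mOsm/kg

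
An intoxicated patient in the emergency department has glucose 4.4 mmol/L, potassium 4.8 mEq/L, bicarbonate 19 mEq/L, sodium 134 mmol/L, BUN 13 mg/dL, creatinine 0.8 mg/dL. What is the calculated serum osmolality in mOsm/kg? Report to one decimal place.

277.0 mOsm/kg

Calculated osmolality = 2·Na + glucose + BUN/2.8
= 2·134 + 4.4 + 13/2.8
= 268 + 4.40 + 4.64
= 277.04 mOsm/kg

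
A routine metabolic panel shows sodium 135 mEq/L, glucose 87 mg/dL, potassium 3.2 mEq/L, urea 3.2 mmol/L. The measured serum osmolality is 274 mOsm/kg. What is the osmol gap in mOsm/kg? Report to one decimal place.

Calculated osmolality = 2·Na + glucose/18 + urea
= 2·135 + 87/18 + 3.2
= 270 + 4.83 + 3.20
= 278.03 mOsm/kg ≈ 278.0 mOsm/kg
Osmolar gap = measured − calculated = 274 − 278.0 = -4.0 mOsm/kg

-4.0 mOsm/kg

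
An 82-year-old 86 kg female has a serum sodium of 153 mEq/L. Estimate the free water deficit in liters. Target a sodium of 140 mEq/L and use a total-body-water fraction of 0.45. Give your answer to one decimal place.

TBW = 0.45 · 86 = 38.7 L
Free water deficit = TBW · (Na/140 − 1)
= 38.7 · (153/140 − 1)
= 38.7 · 0.0929
= 3.6 L

3.6 L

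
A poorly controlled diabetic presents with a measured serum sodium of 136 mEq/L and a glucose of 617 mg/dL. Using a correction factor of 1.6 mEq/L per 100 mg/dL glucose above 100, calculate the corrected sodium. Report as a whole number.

144 mEq/L

Corrected Na = measured Na + 1.6 · (glucose − 100)/100
= 136 + 1.6 · (617 − 100)/100
= 136 + 8.3
= 144.3 mEq/L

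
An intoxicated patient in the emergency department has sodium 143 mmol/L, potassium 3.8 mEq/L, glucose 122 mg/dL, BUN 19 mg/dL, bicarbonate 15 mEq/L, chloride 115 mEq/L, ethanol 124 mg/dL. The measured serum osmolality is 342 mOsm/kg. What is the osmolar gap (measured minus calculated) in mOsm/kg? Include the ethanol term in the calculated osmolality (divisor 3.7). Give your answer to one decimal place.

8.9 mOsm/kg

Calculated osmolality = 2·Na + glucose/18 + BUN/2.8 + ethanol/3.7
= 2·143 + 122/18 + 19/2.8 + 124/3.7
= 286 + 6.78 + 6.79 + 33.51
= 333.08 mOsm/kg ≈ 333.1 mOsm/kg
Osmolar gap = measured − calculated = 342 − 333.1 = 8.9 mOsm/kg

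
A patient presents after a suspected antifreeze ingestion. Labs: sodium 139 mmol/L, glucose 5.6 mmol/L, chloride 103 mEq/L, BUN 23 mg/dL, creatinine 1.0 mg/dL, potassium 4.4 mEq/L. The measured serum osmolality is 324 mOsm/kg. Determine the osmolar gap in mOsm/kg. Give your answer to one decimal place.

Calculated osmolality = 2·Na + glucose + BUN/2.8
= 2·139 + 5.6 + 23/2.8
= 278 + 5.60 + 8.21
= 291.81 mOsm/kg ≈ 291.8 mOsm/kg
Osmolar gap = measured − calculated = 324 − 291.8 = 32.2 mOsm/kg

32.2 mOsm/kg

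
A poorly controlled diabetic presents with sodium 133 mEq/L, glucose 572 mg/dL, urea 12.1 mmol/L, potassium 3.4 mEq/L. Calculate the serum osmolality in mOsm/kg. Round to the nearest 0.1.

309.9 mOsm/kg

Calculated osmolality = 2·Na + glucose/18 + urea
= 2·133 + 572/18 + 12.1
= 266 + 31.78 + 12.10
= 309.88 mOsm/kg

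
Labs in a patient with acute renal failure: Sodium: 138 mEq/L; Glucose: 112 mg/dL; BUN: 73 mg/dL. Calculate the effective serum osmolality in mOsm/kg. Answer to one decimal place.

Effective osmolality excludes urea (freely permeant across cell membranes):
2·Na + glucose/18
= 2·138 + 112/18
= 276 + 6.22
= 282.22 mOsm/kg

282.2 mOsm/kg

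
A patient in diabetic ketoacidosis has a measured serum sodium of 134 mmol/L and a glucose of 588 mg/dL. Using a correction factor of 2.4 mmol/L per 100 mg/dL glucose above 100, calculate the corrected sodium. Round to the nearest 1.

146 mmol/L

Corrected Na = measured Na + 2.4 · (glucose − 100)/100
= 134 + 2.4 · (588 − 100)/100
= 134 + 11.7
= 145.7 mmol/L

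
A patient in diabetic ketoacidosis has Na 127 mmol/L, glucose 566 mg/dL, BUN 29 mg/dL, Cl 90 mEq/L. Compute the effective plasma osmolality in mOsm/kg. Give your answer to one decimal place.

285.4 mOsm/kg

Effective osmolality excludes urea (freely permeant across cell membranes):
2·Na + glucose/18
= 2·127 + 566/18
= 254 + 31.44
= 285.44 mOsm/kg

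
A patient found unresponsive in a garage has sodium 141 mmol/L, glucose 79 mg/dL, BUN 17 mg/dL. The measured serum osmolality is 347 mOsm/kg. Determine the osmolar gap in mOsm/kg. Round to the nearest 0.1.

Calculated osmolality = 2·Na + glucose/18 + BUN/2.8
= 2·141 + 79/18 + 17/2.8
= 282 + 4.39 + 6.07
= 292.46 mOsm/kg ≈ 292.5 mOsm/kg
Osmolar gap = measured − calculated = 347 − 292.5 = 54.5 mOsm/kg

54.5 mOsm/kg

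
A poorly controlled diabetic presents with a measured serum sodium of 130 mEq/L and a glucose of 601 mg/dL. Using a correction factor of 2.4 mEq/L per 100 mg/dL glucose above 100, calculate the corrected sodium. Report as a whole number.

142 mEq/L

Corrected Na = measured Na + 2.4 · (glucose − 100)/100
= 130 + 2.4 · (601 − 100)/100
= 130 + 12
= 142 mEq/L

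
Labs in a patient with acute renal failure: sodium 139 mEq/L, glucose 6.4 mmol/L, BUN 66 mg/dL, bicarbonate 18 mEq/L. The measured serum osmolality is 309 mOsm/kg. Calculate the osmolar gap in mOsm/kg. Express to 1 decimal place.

Calculated osmolality = 2·Na + glucose + BUN/2.8
= 2·139 + 6.4 + 66/2.8
= 278 + 6.40 + 23.57
= 307.97 mOsm/kg ≈ 308.0 mOsm/kg
Osmolar gap = measured − calculated = 309 − 308.0 = 1.0 mOsm/kg

1.0 mOsm/kg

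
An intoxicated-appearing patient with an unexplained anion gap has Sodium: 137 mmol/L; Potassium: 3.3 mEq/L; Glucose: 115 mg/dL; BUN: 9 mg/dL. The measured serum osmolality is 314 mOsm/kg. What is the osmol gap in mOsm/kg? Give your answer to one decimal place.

Calculated osmolality = 2·Na + glucose/18 + BUN/2.8
= 2·137 + 115/18 + 9/2.8
= 274 + 6.39 + 3.21
= 283.6 mOsm/kg ≈ 283.6 mOsm/kg
Osmolar gap = measured − calculated = 314 − 283.6 = 30.4 mOsm/kg

30.4 mOsm/kg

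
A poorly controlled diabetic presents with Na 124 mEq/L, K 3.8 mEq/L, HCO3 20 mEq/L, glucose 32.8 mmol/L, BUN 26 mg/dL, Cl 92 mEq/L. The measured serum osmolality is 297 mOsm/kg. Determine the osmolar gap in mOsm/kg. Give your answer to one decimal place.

6.9 mOsm/kg

Calculated osmolality = 2·Na + glucose + BUN/2.8
= 2·124 + 32.8 + 26/2.8
= 248 + 32.80 + 9.29
= 290.09 mOsm/kg ≈ 290.1 mOsm/kg
Osmolar gap = measured − calculated = 297 − 290.1 = 6.9 mOsm/kg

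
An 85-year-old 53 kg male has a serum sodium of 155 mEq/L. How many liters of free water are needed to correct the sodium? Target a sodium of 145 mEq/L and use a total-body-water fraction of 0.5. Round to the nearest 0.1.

1.8 L

TBW = 0.5 · 53 = 26.5 L
Free water deficit = TBW · (Na/145 − 1)
= 26.5 · (155/145 − 1)
= 26.5 · 0.069
= 1.83 L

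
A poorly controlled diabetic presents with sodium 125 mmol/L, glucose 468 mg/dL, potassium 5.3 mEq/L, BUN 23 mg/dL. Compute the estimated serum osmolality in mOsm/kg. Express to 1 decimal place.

Calculated osmolality = 2·Na + glucose/18 + BUN/2.8
= 2·125 + 468/18 + 23/2.8
= 250 + 26 + 8.21
= 284.21 mOsm/kg

284.2 mOsm/kg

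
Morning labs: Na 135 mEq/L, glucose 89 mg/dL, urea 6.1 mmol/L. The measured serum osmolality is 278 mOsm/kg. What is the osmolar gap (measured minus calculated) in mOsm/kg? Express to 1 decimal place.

Calculated osmolality = 2·Na + glucose/18 + urea
= 2·135 + 89/18 + 6.1
= 270 + 4.94 + 6.10
= 281.04 mOsm/kg ≈ 281.0 mOsm/kg
Osmolar gap = measured − calculated = 278 − 281.0 = -3.0 mOsm/kg

-3.0 mOsm/kg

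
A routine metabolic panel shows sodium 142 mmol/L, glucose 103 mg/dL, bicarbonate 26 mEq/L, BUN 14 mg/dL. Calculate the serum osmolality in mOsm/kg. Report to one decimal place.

Calculated osmolality = 2·Na + glucose/18 + BUN/2.8
= 2·142 + 103/18 + 14/2.8
= 284 + 5.72 + 5
= 294.72 mOsm/kg

294.7 mOsm/kg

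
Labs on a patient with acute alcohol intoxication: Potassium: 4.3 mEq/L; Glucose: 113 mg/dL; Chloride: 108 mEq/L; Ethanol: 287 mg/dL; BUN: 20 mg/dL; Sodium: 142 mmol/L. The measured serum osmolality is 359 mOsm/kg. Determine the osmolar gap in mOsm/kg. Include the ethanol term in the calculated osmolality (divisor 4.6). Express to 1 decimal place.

-0.8 mOsm/kg

Calculated osmolality = 2·Na + glucose/18 + BUN/2.8 + ethanol/4.6
= 2·142 + 113/18 + 20/2.8 + 287/4.6
= 284 + 6.28 + 7.14 + 62.39
= 359.81 mOsm/kg ≈ 359.8 mOsm/kg
Osmolar gap = measured − calculated = 359 − 359.8 = -0.8 mOsm/kg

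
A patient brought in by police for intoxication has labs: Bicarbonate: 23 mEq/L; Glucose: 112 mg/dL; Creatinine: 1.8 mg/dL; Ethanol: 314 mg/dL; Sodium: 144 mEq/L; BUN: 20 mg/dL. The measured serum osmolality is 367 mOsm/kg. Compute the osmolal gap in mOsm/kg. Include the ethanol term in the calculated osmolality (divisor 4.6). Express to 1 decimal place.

Calculated osmolality = 2·Na + glucose/18 + BUN/2.8 + ethanol/4.6
= 2·144 + 112/18 + 20/2.8 + 314/4.6
= 288 + 6.22 + 7.14 + 68.26
= 369.62 mOsm/kg ≈ 369.6 mOsm/kg
Osmolar gap = measured − calculated = 367 − 369.6 = -2.6 mOsm/kg

-2.6 mOsm/kg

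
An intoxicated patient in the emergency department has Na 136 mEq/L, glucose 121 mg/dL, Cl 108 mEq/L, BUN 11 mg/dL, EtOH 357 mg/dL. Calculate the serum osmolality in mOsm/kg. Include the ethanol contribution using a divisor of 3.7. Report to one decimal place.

Calculated osmolality = 2·Na + glucose/18 + BUN/2.8 + ethanol/3.7
= 2·136 + 121/18 + 11/2.8 + 357/3.7
= 272 + 6.72 + 3.93 + 96.49
= 379.14 mOsm/kg

379.1 mOsm/kg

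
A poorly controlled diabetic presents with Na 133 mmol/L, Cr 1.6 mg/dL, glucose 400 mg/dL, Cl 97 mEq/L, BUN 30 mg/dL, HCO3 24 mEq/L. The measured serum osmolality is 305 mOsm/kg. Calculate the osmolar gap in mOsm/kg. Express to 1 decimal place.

Calculated osmolality = 2·Na + glucose/18 + BUN/2.8
= 2·133 + 400/18 + 30/2.8
= 266 + 22.22 + 10.71
= 298.93 mOsm/kg ≈ 298.9 mOsm/kg
Osmolar gap = measured − calculated = 305 − 298.9 = 6.1 mOsm/kg

6.1 mOsm/kg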